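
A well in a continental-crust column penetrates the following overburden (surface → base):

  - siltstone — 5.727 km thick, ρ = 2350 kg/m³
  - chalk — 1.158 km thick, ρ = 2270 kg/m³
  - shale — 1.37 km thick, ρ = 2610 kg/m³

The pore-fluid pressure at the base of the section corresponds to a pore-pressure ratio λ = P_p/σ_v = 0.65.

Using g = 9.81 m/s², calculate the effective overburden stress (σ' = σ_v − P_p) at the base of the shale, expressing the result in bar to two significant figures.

680 bar

Overburden (lithostatic) stress σ_v:
siltstone: 2350 kg/m³ × 9.81 m/s² × 5727 m = 1.320×10^8 Pa = 132.0 MPa
chalk: 2270 kg/m³ × 9.81 m/s² × 1158 m = 2.579×10^7 Pa = 25.79 MPa
shale: 2610 kg/m³ × 9.81 m/s² × 1370 m = 3.508×10^7 Pa = 35.08 MPa
Total = 132.0 + 25.79 + 35.08 = 192.89 MPa
Pore pressure P_p = λ·σ_v = 0.65 × 192.9 MPa = 125.4 MPa
Effective stress σ' = σ_v − P_p = 192.9 − 125.4 = 67.512 MPa = 675.12 bar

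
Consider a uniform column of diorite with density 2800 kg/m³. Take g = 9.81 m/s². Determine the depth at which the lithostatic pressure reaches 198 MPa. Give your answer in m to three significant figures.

7210 m

h = P/(ρg) = 198 MPa / (2800 kg/m³ × 9.81 m/s²) = 1.980×10^8 Pa / 27468 Pa/m = 7208.4 m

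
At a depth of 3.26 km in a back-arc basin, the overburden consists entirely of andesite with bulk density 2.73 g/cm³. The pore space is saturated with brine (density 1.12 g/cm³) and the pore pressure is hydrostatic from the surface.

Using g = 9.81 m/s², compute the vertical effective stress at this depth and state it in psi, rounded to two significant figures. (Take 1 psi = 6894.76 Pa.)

Overburden (lithostatic) stress σ_v:
andesite: 2730 kg/m³ × 9.81 m/s² × 3260 m = 8.731×10^7 Pa = 87.31 MPa
Pore pressure P_p = 1120 kg/m³ × 9.81 m/s² × 3260 m = 3.582×10^7 Pa = 35.82 MPa
Effective stress σ' = σ_v − P_p = 87.31 − 35.82 = 51.489 MPa = 7467.8 psi

7500 psi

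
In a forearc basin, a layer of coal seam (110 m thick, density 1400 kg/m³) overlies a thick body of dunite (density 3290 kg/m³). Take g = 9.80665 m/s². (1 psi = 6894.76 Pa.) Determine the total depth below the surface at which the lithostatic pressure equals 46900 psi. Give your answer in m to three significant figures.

10100 m

Pressure at base of upper layers: 1400×9.80665×110 = 1.510×10^6 Pa = 219.0 psi
Remaining pressure to be supplied by dunite: 3.234×10^8 − 1.510×10^6 = 3.219×10^8 Pa
Additional depth in dunite = 3.219×10^8 Pa / (3290 kg/m³ × 9.80665 m/s²) = 9975.7 m
Total depth = 110 m + 9975.7 m = 10086 m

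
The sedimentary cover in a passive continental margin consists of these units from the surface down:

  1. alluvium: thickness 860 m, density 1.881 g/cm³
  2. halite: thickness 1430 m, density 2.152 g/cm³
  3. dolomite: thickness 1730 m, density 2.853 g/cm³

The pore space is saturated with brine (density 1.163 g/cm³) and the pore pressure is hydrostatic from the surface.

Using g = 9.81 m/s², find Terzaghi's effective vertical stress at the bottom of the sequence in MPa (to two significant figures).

Overburden (lithostatic) stress σ_v:
alluvium: 1881 kg/m³ × 9.81 m/s² × 860 m = 1.587×10^7 Pa = 15.87 MPa
halite: 2152 kg/m³ × 9.81 m/s² × 1430 m = 3.019×10^7 Pa = 30.19 MPa
dolomite: 2853 kg/m³ × 9.81 m/s² × 1730 m = 4.842×10^7 Pa = 48.42 MPa
Total = 15.87 + 30.19 + 48.42 = 94.477 MPa
Pore pressure P_p = 1163 kg/m³ × 9.81 m/s² × 4020 m = 4.586×10^7 Pa = 45.86 MPa
Effective stress σ' = σ_v − P_p = 94.48 − 45.86 = 48.613 MPa

49 MPa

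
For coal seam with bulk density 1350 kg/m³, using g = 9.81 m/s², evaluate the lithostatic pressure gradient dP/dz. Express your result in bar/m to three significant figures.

0.132 bar/m

dP/dz = ρg = 1350 kg/m³ × 9.81 m/s² = 13244 Pa/m
= 13244 Pa/m × (1 bar/m / 1.0000×10^5 Pa/m) = 0.13243 bar/m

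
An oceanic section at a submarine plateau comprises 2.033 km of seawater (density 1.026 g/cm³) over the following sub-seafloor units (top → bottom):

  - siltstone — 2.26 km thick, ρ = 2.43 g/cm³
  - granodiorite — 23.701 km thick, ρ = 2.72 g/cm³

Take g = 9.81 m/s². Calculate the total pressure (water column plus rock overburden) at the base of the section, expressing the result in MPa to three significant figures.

seawater: 1026 kg/m³ × 9.81 m/s² × 2033 m = 2.046×10^7 Pa = 20.46 MPa
siltstone: 2430 kg/m³ × 9.81 m/s² × 2260 m = 5.387×10^7 Pa = 53.87 MPa
granodiorite: 2720 kg/m³ × 9.81 m/s² × 23701 m = 6.324×10^8 Pa = 632.4 MPa
Total = 20.46 + 53.87 + 632.4 = 706.76 MPa

707 MPa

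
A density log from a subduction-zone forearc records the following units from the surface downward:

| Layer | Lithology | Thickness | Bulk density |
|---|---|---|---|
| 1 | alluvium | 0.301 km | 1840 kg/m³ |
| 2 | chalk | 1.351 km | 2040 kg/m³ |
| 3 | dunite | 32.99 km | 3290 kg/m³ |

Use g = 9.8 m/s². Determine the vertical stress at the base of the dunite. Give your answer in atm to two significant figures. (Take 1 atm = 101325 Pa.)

11000 atm

alluvium: 1840 kg/m³ × 9.8 m/s² × 301 m = 5.428×10^6 Pa = 53.57 atm
chalk: 2040 kg/m³ × 9.8 m/s² × 1351 m = 2.701×10^7 Pa = 266.6 atm
dunite: 3290 kg/m³ × 9.8 m/s² × 32990 m = 1.064×10^9 Pa = 10498 atm
Total = 53.57 + 266.6 + 10498 = 10818 atm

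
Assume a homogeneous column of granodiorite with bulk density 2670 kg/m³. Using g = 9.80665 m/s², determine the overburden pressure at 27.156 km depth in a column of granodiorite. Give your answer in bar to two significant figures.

granodiorite: 2670 kg/m³ × 9.80665 m/s² × 27156 m = 7.110×10^8 Pa = 7110 bar

7100 bar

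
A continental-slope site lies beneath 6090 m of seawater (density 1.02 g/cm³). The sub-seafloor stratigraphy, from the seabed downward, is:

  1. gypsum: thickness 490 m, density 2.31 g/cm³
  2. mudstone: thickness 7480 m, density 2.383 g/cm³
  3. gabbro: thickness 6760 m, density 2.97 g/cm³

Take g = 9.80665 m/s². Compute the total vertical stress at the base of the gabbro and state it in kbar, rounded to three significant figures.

seawater: 1020 kg/m³ × 9.80665 m/s² × 6090 m = 6.092×10^7 Pa = 0.6092 kbar
gypsum: 2310 kg/m³ × 9.80665 m/s² × 490 m = 1.110×10^7 Pa = 0.1110 kbar
mudstone: 2383 kg/m³ × 9.80665 m/s² × 7480 m = 1.748×10^8 Pa = 1.748 kbar
gabbro: 2970 kg/m³ × 9.80665 m/s² × 6760 m = 1.969×10^8 Pa = 1.969 kbar
Total = 0.6092 + 0.1110 + 1.748 + 1.969 = 4.4371 kbar

4.44 kbar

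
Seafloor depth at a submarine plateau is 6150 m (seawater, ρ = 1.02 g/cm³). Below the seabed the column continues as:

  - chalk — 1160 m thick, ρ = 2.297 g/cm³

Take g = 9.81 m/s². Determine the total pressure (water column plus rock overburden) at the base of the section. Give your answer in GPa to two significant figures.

0.088 GPa

seawater: 1020 kg/m³ × 9.81 m/s² × 6150 m = 6.154×10^7 Pa = 0.06154 GPa
chalk: 2297 kg/m³ × 9.81 m/s² × 1160 m = 2.614×10^7 Pa = 0.02614 GPa
Total = 0.06154 + 0.02614 = 0.087677 GPa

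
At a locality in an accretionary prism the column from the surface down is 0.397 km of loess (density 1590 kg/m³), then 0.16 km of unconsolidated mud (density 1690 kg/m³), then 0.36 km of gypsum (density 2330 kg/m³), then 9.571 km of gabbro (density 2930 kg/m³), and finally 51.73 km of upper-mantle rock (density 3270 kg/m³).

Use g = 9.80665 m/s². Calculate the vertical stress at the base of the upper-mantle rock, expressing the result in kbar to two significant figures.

20 kbar

loess: 1590 kg/m³ × 9.80665 m/s² × 397 m = 6.190×10^6 Pa = 0.06190 kbar
unconsolidated mud: 1690 kg/m³ × 9.80665 m/s² × 160 m = 2.652×10^6 Pa = 0.02652 kbar
gypsum: 2330 kg/m³ × 9.80665 m/s² × 360 m = 8.226×10^6 Pa = 0.08226 kbar
gabbro: 2930 kg/m³ × 9.80665 m/s² × 9571 m = 2.750×10^8 Pa = 2.750 kbar
upper-mantle rock: 3270 kg/m³ × 9.80665 m/s² × 51730 m = 1.659×10^9 Pa = 16.59 kbar
Total = 0.06190 + 0.02652 + 0.08226 + 2.750 + 16.59 = 19.509 kbar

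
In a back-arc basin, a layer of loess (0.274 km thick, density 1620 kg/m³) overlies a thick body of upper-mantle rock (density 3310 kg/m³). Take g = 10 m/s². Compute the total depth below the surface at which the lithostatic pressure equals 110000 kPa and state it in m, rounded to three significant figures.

3460 m

Pressure at base of upper layers: 1620×10×274 = 4.439×10^6 Pa = 4439 kPa
Remaining pressure to be supplied by upper-mantle rock: 1.100×10^8 − 4.439×10^6 = 1.056×10^8 Pa
Additional depth in upper-mantle rock = 1.056×10^8 Pa / (3310 kg/m³ × 10 m/s²) = 3189.2 m
Total depth = 274 m + 3189.2 m = 3463.2 m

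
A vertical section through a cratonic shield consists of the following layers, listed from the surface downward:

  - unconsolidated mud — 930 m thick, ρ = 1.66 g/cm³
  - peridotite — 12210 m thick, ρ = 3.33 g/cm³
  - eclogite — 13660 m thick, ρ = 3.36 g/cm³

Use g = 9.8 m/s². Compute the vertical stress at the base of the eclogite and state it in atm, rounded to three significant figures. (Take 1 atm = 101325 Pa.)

8520 atm

unconsolidated mud: 1660 kg/m³ × 9.8 m/s² × 930 m = 1.513×10^7 Pa = 149.3 atm
peridotite: 3330 kg/m³ × 9.8 m/s² × 12210 m = 3.985×10^8 Pa = 3933 atm
eclogite: 3360 kg/m³ × 9.8 m/s² × 13660 m = 4.498×10^8 Pa = 4439 atm
Total = 149.3 + 3933 + 4439 = 8521.0 atm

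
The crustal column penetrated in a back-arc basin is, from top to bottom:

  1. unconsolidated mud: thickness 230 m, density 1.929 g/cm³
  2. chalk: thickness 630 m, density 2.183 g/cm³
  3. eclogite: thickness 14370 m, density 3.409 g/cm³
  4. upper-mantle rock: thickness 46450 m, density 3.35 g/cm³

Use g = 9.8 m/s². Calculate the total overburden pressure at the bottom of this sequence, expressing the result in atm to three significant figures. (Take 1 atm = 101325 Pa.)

20000 atm

unconsolidated mud: 1929 kg/m³ × 9.8 m/s² × 230 m = 4.348×10^6 Pa = 42.91 atm
chalk: 2183 kg/m³ × 9.8 m/s² × 630 m = 1.348×10^7 Pa = 133.0 atm
eclogite: 3409 kg/m³ × 9.8 m/s² × 14370 m = 4.801×10^8 Pa = 4738 atm
upper-mantle rock: 3350 kg/m³ × 9.8 m/s² × 46450 m = 1.525×10^9 Pa = 15050 atm
Total = 42.91 + 133.0 + 4738 + 15050 = 19964 atm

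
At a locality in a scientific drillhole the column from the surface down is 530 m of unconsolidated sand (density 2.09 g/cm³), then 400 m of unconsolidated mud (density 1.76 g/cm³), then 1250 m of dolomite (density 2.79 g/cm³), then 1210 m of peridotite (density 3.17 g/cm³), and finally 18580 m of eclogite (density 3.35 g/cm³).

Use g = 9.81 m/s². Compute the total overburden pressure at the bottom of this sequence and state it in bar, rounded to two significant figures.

7000 bar

unconsolidated sand: 2090 kg/m³ × 9.81 m/s² × 530 m = 1.087×10^7 Pa = 108.7 bar
unconsolidated mud: 1760 kg/m³ × 9.81 m/s² × 400 m = 6.906×10^6 Pa = 69.06 bar
dolomite: 2790 kg/m³ × 9.81 m/s² × 1250 m = 3.421×10^7 Pa = 342.1 bar
peridotite: 3170 kg/m³ × 9.81 m/s² × 1210 m = 3.763×10^7 Pa = 376.3 bar
eclogite: 3350 kg/m³ × 9.81 m/s² × 18580 m = 6.106×10^8 Pa = 6106 bar
Total = 108.7 + 69.06 + 342.1 + 376.3 + 6106 = 7002.2 bar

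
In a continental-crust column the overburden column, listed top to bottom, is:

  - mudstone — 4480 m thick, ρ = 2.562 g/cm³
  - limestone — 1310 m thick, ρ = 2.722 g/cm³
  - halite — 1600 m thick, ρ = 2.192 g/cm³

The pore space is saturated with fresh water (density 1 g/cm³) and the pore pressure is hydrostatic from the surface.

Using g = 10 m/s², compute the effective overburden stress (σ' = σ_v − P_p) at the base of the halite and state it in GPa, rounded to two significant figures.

0.11 GPa

Overburden (lithostatic) stress σ_v:
mudstone: 2562 kg/m³ × 10 m/s² × 4480 m = 1.148×10^8 Pa = 114.8 MPa
limestone: 2722 kg/m³ × 10 m/s² × 1310 m = 3.566×10^7 Pa = 35.66 MPa
halite: 2192 kg/m³ × 10 m/s² × 1600 m = 3.507×10^7 Pa = 35.07 MPa
Total = 114.8 + 35.66 + 35.07 = 185.51 MPa
Pore pressure P_p = 1000 kg/m³ × 10 m/s² × 7390 m = 7.390×10^7 Pa = 73.90 MPa
Effective stress σ' = σ_v − P_p = 185.5 − 73.90 = 111.61 MPa = 0.11161 GPa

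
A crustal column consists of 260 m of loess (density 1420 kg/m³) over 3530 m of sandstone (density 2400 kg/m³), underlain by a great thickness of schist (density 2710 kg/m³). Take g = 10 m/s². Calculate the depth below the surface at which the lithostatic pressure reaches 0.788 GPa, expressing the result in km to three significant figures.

29.6 km

Pressure at base of upper layers: 1420×10×260 + 2400×10×3530 = 8.841×10^7 Pa = 0.08841 GPa
Remaining pressure to be supplied by schist: 7.880×10^8 − 8.841×10^7 = 6.996×10^8 Pa
Additional depth in schist = 6.996×10^8 Pa / (2710 kg/m³ × 10 m/s²) = 25815 m
Total depth = 3790 m + 25815 m = 29605 m
= 29.605 km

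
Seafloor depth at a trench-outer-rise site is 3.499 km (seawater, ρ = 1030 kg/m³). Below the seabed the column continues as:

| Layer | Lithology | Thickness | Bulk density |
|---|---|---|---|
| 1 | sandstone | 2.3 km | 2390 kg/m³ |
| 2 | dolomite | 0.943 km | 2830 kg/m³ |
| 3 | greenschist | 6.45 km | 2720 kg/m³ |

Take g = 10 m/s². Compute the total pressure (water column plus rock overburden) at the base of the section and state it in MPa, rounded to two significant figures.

seawater: 1030 kg/m³ × 10 m/s² × 3499 m = 3.604×10^7 Pa = 36.04 MPa
sandstone: 2390 kg/m³ × 10 m/s² × 2300 m = 5.497×10^7 Pa = 54.97 MPa
dolomite: 2830 kg/m³ × 10 m/s² × 943 m = 2.669×10^7 Pa = 26.69 MPa
greenschist: 2720 kg/m³ × 10 m/s² × 6450 m = 1.754×10^8 Pa = 175.4 MPa
Total = 36.04 + 54.97 + 26.69 + 175.4 = 293.14 MPa

290 MPa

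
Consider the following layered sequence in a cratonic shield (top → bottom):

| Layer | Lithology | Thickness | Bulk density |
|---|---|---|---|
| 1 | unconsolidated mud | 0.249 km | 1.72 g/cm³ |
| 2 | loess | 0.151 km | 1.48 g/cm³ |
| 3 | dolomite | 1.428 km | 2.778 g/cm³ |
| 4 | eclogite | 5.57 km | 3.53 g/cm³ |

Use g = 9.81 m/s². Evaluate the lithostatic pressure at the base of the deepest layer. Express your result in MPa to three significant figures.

unconsolidated mud: 1720 kg/m³ × 9.81 m/s² × 249 m = 4.201×10^6 Pa = 4.201 MPa
loess: 1480 kg/m³ × 9.81 m/s² × 151 m = 2.192×10^6 Pa = 2.192 MPa
dolomite: 2778 kg/m³ × 9.81 m/s² × 1428 m = 3.892×10^7 Pa = 38.92 MPa
eclogite: 3530 kg/m³ × 9.81 m/s² × 5570 m = 1.929×10^8 Pa = 192.9 MPa
Total = 4.201 + 2.192 + 38.92 + 192.9 = 238.20 MPa

238 MPa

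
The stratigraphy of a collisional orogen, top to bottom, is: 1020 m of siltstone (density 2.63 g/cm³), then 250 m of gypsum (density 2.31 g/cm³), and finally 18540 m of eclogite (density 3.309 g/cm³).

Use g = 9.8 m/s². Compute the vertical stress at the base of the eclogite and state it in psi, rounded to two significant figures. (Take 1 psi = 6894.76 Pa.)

92000 psi

siltstone: 2630 kg/m³ × 9.8 m/s² × 1020 m = 2.629×10^7 Pa = 3813 psi
gypsum: 2310 kg/m³ × 9.8 m/s² × 250 m = 5.660×10^6 Pa = 820.8 psi
eclogite: 3309 kg/m³ × 9.8 m/s² × 18540 m = 6.012×10^8 Pa = 87199 psi
Total = 3813 + 820.8 + 87199 = 91833 psi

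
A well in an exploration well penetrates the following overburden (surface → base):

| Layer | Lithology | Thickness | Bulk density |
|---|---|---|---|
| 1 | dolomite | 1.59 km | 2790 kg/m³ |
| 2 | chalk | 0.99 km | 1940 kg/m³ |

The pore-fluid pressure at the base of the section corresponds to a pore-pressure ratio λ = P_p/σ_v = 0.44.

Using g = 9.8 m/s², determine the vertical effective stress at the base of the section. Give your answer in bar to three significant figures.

349 bar

Overburden (lithostatic) stress σ_v:
dolomite: 2790 kg/m³ × 9.8 m/s² × 1590 m = 4.347×10^7 Pa = 43.47 MPa
chalk: 1940 kg/m³ × 9.8 m/s² × 990 m = 1.882×10^7 Pa = 18.82 MPa
Total = 43.47 + 18.82 = 62.296 MPa
Pore pressure P_p = λ·σ_v = 0.44 × 62.30 MPa = 27.41 MPa
Effective stress σ' = σ_v − P_p = 62.30 − 27.41 = 34.886 MPa = 348.86 bar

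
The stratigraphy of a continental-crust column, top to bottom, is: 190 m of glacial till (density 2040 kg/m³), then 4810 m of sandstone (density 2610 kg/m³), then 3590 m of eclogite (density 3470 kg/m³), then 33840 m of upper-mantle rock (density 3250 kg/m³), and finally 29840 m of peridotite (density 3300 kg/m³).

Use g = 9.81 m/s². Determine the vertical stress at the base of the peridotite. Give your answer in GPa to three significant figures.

glacial till: 2040 kg/m³ × 9.81 m/s² × 190 m = 3.802×10^6 Pa = 3.802×10^-3 GPa
sandstone: 2610 kg/m³ × 9.81 m/s² × 4810 m = 1.232×10^8 Pa = 0.1232 GPa
eclogite: 3470 kg/m³ × 9.81 m/s² × 3590 m = 1.222×10^8 Pa = 0.1222 GPa
upper-mantle rock: 3250 kg/m³ × 9.81 m/s² × 33840 m = 1.079×10^9 Pa = 1.079 GPa
peridotite: 3300 kg/m³ × 9.81 m/s² × 29840 m = 9.660×10^8 Pa = 0.9660 GPa
Total = 3.802×10^-3 + 0.1232 + 0.1222 + 1.079 + 0.9660 = 2.2941 GPa

2.29 GPa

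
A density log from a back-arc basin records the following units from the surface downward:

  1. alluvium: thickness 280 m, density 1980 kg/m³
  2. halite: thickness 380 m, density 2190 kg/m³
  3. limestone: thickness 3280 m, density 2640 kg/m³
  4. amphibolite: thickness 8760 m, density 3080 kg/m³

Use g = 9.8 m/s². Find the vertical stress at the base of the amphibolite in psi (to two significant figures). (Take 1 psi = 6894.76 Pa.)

53000 psi

alluvium: 1980 kg/m³ × 9.8 m/s² × 280 m = 5.433×10^6 Pa = 788.0 psi
halite: 2190 kg/m³ × 9.8 m/s² × 380 m = 8.156×10^6 Pa = 1183 psi
limestone: 2640 kg/m³ × 9.8 m/s² × 3280 m = 8.486×10^7 Pa = 12308 psi
amphibolite: 3080 kg/m³ × 9.8 m/s² × 8760 m = 2.644×10^8 Pa = 38350 psi
Total = 788.0 + 1183 + 12308 + 38350 = 52628 psi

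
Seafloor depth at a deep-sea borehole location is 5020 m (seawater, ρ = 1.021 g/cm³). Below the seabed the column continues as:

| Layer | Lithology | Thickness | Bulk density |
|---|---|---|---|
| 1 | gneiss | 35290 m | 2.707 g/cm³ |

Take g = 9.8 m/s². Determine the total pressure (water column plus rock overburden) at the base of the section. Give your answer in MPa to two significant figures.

seawater: 1021 kg/m³ × 9.8 m/s² × 5020 m = 5.023×10^7 Pa = 50.23 MPa
gneiss: 2707 kg/m³ × 9.8 m/s² × 35290 m = 9.362×10^8 Pa = 936.2 MPa
Total = 50.23 + 936.2 = 986.42 MPa

990 MPa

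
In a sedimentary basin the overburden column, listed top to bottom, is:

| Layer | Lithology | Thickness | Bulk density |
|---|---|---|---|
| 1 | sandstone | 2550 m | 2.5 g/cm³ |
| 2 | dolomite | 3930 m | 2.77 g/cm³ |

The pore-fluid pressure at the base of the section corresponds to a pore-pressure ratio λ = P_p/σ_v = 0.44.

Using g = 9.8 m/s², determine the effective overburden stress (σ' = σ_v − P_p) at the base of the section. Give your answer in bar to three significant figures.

947 bar

Overburden (lithostatic) stress σ_v:
sandstone: 2500 kg/m³ × 9.8 m/s² × 2550 m = 6.247×10^7 Pa = 62.48 MPa
dolomite: 2770 kg/m³ × 9.8 m/s² × 3930 m = 1.067×10^8 Pa = 106.7 MPa
Total = 62.48 + 106.7 = 169.16 MPa
Pore pressure P_p = λ·σ_v = 0.44 × 169.2 MPa = 74.43 MPa
Effective stress σ' = σ_v − P_p = 169.2 − 74.43 = 94.729 MPa = 947.29 bar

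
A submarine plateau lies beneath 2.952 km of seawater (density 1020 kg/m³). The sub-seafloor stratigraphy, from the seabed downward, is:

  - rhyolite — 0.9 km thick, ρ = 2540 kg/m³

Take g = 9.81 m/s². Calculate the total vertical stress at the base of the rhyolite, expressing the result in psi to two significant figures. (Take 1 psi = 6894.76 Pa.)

seawater: 1020 kg/m³ × 9.81 m/s² × 2952 m = 2.954×10^7 Pa = 4284 psi
rhyolite: 2540 kg/m³ × 9.81 m/s² × 900 m = 2.243×10^7 Pa = 3253 psi
Total = 4284 + 3253 = 7536.7 psi

7500 psi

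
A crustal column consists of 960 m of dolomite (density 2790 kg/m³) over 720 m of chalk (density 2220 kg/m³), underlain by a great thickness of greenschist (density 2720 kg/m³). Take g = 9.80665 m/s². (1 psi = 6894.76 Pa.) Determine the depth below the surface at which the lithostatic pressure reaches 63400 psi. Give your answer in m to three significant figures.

16500 m

Pressure at base of upper layers: 2790×9.80665×960 + 2220×9.80665×720 = 4.194×10^7 Pa = 6083 psi
Remaining pressure to be supplied by greenschist: 4.371×10^8 − 4.194×10^7 = 3.952×10^8 Pa
Additional depth in greenschist = 3.952×10^8 Pa / (2720 kg/m³ × 9.80665 m/s²) = 14815 m
Total depth = 1680 m + 14815 m = 16495 m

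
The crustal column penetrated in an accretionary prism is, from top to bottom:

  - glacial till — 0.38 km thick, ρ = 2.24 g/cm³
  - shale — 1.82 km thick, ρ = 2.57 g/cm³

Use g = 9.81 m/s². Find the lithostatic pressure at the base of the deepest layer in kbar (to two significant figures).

0.54 kbar

glacial till: 2240 kg/m³ × 9.81 m/s² × 380 m = 8.350×10^6 Pa = 0.08350 kbar
shale: 2570 kg/m³ × 9.81 m/s² × 1820 m = 4.589×10^7 Pa = 0.4589 kbar
Total = 0.08350 + 0.4589 = 0.54236 kbar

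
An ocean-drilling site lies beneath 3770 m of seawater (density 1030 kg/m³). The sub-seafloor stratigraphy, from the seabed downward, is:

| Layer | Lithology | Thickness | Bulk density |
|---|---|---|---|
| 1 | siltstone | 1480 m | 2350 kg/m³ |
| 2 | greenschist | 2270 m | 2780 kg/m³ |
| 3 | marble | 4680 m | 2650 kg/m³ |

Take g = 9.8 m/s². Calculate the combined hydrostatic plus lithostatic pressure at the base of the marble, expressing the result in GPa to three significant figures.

0.256 GPa

seawater: 1030 kg/m³ × 9.8 m/s² × 3770 m = 3.805×10^7 Pa = 0.03805 GPa
siltstone: 2350 kg/m³ × 9.8 m/s² × 1480 m = 3.408×10^7 Pa = 0.03408 GPa
greenschist: 2780 kg/m³ × 9.8 m/s² × 2270 m = 6.184×10^7 Pa = 0.06184 GPa
marble: 2650 kg/m³ × 9.8 m/s² × 4680 m = 1.215×10^8 Pa = 0.1215 GPa
Total = 0.03805 + 0.03408 + 0.06184 + 0.1215 = 0.25552 GPa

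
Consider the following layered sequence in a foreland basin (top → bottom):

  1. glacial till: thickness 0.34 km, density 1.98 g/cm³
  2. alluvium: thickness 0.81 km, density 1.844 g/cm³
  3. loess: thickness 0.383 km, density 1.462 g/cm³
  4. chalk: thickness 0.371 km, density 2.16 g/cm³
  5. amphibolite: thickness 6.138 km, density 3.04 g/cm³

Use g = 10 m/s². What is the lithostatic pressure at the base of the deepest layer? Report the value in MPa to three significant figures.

glacial till: 1980 kg/m³ × 10 m/s² × 340 m = 6.732×10^6 Pa = 6.732 MPa
alluvium: 1844 kg/m³ × 10 m/s² × 810 m = 1.494×10^7 Pa = 14.94 MPa
loess: 1462 kg/m³ × 10 m/s² × 383 m = 5.599×10^6 Pa = 5.599 MPa
chalk: 2160 kg/m³ × 10 m/s² × 371 m = 8.014×10^6 Pa = 8.014 MPa
amphibolite: 3040 kg/m³ × 10 m/s² × 6138 m = 1.866×10^8 Pa = 186.6 MPa
Total = 6.732 + 14.94 + 5.599 + 8.014 + 186.6 = 221.88 MPa

222 MPa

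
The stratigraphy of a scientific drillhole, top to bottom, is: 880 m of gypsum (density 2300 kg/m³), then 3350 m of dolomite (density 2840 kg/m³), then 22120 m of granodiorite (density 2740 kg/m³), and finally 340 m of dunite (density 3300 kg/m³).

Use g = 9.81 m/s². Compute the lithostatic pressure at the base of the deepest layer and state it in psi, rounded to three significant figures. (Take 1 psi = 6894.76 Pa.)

104000 psi

gypsum: 2300 kg/m³ × 9.81 m/s² × 880 m = 1.986×10^7 Pa = 2880 psi
dolomite: 2840 kg/m³ × 9.81 m/s² × 3350 m = 9.333×10^7 Pa = 13537 psi
granodiorite: 2740 kg/m³ × 9.81 m/s² × 22120 m = 5.946×10^8 Pa = 86235 psi
dunite: 3300 kg/m³ × 9.81 m/s² × 340 m = 1.101×10^7 Pa = 1596 psi
Total = 2880 + 13537 + 86235 + 1596 = 1.0425×10^5 psi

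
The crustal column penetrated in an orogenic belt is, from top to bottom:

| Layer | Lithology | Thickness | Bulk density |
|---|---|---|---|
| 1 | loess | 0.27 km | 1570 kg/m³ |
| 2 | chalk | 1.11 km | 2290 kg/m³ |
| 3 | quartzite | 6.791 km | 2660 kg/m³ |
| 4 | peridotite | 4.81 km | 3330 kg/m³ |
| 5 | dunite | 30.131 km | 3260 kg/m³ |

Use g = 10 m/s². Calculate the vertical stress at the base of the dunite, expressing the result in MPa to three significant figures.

1350 MPa

loess: 1570 kg/m³ × 10 m/s² × 270 m = 4.239×10^6 Pa = 4.239 MPa
chalk: 2290 kg/m³ × 10 m/s² × 1110 m = 2.542×10^7 Pa = 25.42 MPa
quartzite: 2660 kg/m³ × 10 m/s² × 6791 m = 1.806×10^8 Pa = 180.6 MPa
peridotite: 3330 kg/m³ × 10 m/s² × 4810 m = 1.602×10^8 Pa = 160.2 MPa
dunite: 3260 kg/m³ × 10 m/s² × 30131 m = 9.823×10^8 Pa = 982.3 MPa
Total = 4.239 + 25.42 + 180.6 + 160.2 + 982.3 = 1352.7 MPa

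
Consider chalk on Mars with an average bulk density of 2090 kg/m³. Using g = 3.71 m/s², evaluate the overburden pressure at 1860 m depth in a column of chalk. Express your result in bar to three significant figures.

chalk: 2090 kg/m³ × 3.71 m/s² × 1860 m = 1.442×10^7 Pa = 144.2 bar

144 bar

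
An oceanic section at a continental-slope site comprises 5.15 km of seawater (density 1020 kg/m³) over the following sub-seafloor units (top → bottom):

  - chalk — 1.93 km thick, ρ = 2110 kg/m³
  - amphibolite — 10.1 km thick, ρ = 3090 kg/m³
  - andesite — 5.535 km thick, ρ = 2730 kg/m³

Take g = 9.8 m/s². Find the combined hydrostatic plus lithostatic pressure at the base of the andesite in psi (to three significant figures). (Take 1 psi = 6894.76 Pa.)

seawater: 1020 kg/m³ × 9.8 m/s² × 5150 m = 5.148×10^7 Pa = 7466 psi
chalk: 2110 kg/m³ × 9.8 m/s² × 1930 m = 3.991×10^7 Pa = 5788 psi
amphibolite: 3090 kg/m³ × 9.8 m/s² × 10100 m = 3.058×10^8 Pa = 44360 psi
andesite: 2730 kg/m³ × 9.8 m/s² × 5535 m = 1.481×10^8 Pa = 21478 psi
Total = 7466 + 5788 + 44360 + 21478 = 79092 psi

79100 psi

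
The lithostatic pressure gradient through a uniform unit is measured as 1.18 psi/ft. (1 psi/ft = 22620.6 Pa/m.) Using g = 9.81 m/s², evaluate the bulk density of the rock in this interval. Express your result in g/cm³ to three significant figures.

ρ = (dP/dz)/g = 1.18 psi/ft / 9.81 m/s² = 26692 Pa/m / 9.81 m/s² = 2720.9 kg/m³
= 2.721 g/cm³

2.72 g/cm³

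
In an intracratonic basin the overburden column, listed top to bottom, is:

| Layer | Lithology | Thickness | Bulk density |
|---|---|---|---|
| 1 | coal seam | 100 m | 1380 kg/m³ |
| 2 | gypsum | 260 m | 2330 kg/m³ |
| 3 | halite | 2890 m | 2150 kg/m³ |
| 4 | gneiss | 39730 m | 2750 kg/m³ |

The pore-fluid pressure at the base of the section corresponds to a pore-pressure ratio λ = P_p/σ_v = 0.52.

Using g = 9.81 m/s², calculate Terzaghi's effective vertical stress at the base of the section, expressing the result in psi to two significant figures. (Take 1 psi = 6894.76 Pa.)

Overburden (lithostatic) stress σ_v:
coal seam: 1380 kg/m³ × 9.81 m/s² × 100 m = 1.354×10^6 Pa = 1.354 MPa
gypsum: 2330 kg/m³ × 9.81 m/s² × 260 m = 5.943×10^6 Pa = 5.943 MPa
halite: 2150 kg/m³ × 9.81 m/s² × 2890 m = 6.095×10^7 Pa = 60.95 MPa
gneiss: 2750 kg/m³ × 9.81 m/s² × 39730 m = 1.072×10^9 Pa = 1072 MPa
Total = 1.354 + 5.943 + 60.95 + 1072 = 1140.1 MPa
Pore pressure P_p = λ·σ_v = 0.52 × 1140 MPa = 592.8 MPa
Effective stress σ' = σ_v − P_p = 1140 − 592.8 = 547.23 MPa = 79369 psi

79000 psi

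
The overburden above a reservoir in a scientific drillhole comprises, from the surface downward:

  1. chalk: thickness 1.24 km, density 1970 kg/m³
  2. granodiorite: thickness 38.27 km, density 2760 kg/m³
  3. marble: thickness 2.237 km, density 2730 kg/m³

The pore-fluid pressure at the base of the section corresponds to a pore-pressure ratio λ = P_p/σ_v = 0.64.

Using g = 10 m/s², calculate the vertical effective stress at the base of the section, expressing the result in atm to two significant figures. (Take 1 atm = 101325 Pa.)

Overburden (lithostatic) stress σ_v:
chalk: 1970 kg/m³ × 10 m/s² × 1240 m = 2.443×10^7 Pa = 24.43 MPa
granodiorite: 2760 kg/m³ × 10 m/s² × 38270 m = 1.056×10^9 Pa = 1056 MPa
marble: 2730 kg/m³ × 10 m/s² × 2237 m = 6.107×10^7 Pa = 61.07 MPa
Total = 24.43 + 1056 + 61.07 = 1141.8 MPa
Pore pressure P_p = λ·σ_v = 0.64 × 1142 MPa = 730.7 MPa
Effective stress σ' = σ_v − P_p = 1142 − 730.7 = 411.03 MPa = 4056.6 atm

4100 atm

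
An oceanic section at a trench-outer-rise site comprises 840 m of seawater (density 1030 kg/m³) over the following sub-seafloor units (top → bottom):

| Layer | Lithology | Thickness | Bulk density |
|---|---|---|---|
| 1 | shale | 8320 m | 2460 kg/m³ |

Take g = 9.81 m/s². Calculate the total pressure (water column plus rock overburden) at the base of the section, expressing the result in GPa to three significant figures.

seawater: 1030 kg/m³ × 9.81 m/s² × 840 m = 8.488×10^6 Pa = 8.488×10^-3 GPa
shale: 2460 kg/m³ × 9.81 m/s² × 8320 m = 2.008×10^8 Pa = 0.2008 GPa
Total = 8.488×10^-3 + 0.2008 = 0.20927 GPa

0.209 GPa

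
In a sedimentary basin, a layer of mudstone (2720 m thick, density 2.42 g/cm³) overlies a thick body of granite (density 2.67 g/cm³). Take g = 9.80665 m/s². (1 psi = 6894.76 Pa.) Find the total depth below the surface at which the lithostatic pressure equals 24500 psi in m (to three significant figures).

Pressure at base of upper layers: 2420×9.80665×2720 = 6.455×10^7 Pa = 9362 psi
Remaining pressure to be supplied by granite: 1.689×10^8 − 6.455×10^7 = 1.044×10^8 Pa
Additional depth in granite = 1.044×10^8 Pa / (2670 kg/m³ × 9.80665 m/s²) = 3986.1 m
Total depth = 2720 m + 3986.1 m = 6706.1 m

6710 m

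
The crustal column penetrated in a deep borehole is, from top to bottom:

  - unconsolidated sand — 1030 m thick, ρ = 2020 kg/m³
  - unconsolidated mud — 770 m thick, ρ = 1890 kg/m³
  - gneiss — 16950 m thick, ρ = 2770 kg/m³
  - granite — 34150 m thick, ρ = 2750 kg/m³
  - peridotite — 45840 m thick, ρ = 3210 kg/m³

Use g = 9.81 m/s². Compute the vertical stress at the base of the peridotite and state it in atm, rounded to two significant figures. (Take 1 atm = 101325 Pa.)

28000 atm

unconsolidated sand: 2020 kg/m³ × 9.81 m/s² × 1030 m = 2.041×10^7 Pa = 201.4 atm
unconsolidated mud: 1890 kg/m³ × 9.81 m/s² × 770 m = 1.428×10^7 Pa = 140.9 atm
gneiss: 2770 kg/m³ × 9.81 m/s² × 16950 m = 4.606×10^8 Pa = 4546 atm
granite: 2750 kg/m³ × 9.81 m/s² × 34150 m = 9.213×10^8 Pa = 9092 atm
peridotite: 3210 kg/m³ × 9.81 m/s² × 45840 m = 1.444×10^9 Pa = 14246 atm
Total = 201.4 + 140.9 + 4546 + 9092 + 14246 = 28227 atm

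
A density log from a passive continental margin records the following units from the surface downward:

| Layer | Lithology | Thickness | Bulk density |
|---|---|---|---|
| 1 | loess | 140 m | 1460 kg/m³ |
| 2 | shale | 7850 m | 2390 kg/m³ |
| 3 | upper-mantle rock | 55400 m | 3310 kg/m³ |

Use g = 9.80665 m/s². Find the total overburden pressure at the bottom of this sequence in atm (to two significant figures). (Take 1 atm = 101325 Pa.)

20000 atm

loess: 1460 kg/m³ × 9.80665 m/s² × 140 m = 2.004×10^6 Pa = 19.78 atm
shale: 2390 kg/m³ × 9.80665 m/s² × 7850 m = 1.840×10^8 Pa = 1816 atm
upper-mantle rock: 3310 kg/m³ × 9.80665 m/s² × 55400 m = 1.798×10^9 Pa = 17748 atm
Total = 19.78 + 1816 + 17748 = 19583 atm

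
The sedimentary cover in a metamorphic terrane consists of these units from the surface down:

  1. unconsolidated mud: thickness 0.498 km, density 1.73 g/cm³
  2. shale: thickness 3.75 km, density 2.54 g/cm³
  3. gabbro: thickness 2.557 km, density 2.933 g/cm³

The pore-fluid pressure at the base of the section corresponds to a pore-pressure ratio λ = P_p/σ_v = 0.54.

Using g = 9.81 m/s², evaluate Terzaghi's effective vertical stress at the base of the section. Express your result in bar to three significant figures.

Overburden (lithostatic) stress σ_v:
unconsolidated mud: 1730 kg/m³ × 9.81 m/s² × 498 m = 8.452×10^6 Pa = 8.452 MPa
shale: 2540 kg/m³ × 9.81 m/s² × 3750 m = 9.344×10^7 Pa = 93.44 MPa
gabbro: 2933 kg/m³ × 9.81 m/s² × 2557 m = 7.357×10^7 Pa = 73.57 MPa
Total = 8.452 + 93.44 + 73.57 = 175.46 MPa
Pore pressure P_p = λ·σ_v = 0.54 × 175.5 MPa = 94.75 MPa
Effective stress σ' = σ_v − P_p = 175.5 − 94.75 = 80.713 MPa = 807.13 bar

807 bar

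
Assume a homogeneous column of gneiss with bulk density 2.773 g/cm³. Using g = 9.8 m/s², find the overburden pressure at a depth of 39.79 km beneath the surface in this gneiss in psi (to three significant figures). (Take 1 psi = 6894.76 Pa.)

gneiss: 2773 kg/m³ × 9.8 m/s² × 39790 m = 1.081×10^9 Pa = 1.568×10^5 psi

157000 psi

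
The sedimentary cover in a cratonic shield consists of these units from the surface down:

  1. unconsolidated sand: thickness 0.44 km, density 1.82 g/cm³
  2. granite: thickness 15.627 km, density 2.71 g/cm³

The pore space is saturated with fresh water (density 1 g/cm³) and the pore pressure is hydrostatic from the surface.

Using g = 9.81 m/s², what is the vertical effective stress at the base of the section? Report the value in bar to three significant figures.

2660 bar

Overburden (lithostatic) stress σ_v:
unconsolidated sand: 1820 kg/m³ × 9.81 m/s² × 440 m = 7.856×10^6 Pa = 7.856 MPa
granite: 2710 kg/m³ × 9.81 m/s² × 15627 m = 4.154×10^8 Pa = 415.4 MPa
Total = 7.856 + 415.4 = 423.30 MPa
Pore pressure P_p = 1000 kg/m³ × 9.81 m/s² × 16067 m = 1.576×10^8 Pa = 157.6 MPa
Effective stress σ' = σ_v − P_p = 423.3 − 157.6 = 265.68 MPa = 2656.8 bar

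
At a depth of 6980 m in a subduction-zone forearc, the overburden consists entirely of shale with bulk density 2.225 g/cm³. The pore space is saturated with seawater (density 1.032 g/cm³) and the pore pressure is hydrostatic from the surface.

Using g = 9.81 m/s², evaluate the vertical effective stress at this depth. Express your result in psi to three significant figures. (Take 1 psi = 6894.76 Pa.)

Overburden (lithostatic) stress σ_v:
shale: 2225 kg/m³ × 9.81 m/s² × 6980 m = 1.524×10^8 Pa = 152.4 MPa
Pore pressure P_p = 1032 kg/m³ × 9.81 m/s² × 6980 m = 7.066×10^7 Pa = 70.66 MPa
Effective stress σ' = σ_v − P_p = 152.4 − 70.66 = 81.689 MPa = 11848 psi

11800 psi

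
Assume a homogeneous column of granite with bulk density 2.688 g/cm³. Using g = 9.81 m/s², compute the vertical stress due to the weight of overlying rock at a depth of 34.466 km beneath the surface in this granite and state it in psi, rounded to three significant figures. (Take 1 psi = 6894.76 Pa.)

granite: 2688 kg/m³ × 9.81 m/s² × 34466 m = 9.088×10^8 Pa = 1.318×10^5 psi

132000 psi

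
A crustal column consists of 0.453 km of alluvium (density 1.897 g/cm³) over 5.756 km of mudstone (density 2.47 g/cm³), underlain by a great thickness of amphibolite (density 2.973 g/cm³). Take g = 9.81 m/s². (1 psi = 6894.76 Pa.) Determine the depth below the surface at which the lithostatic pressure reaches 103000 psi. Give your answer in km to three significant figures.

Pressure at base of upper layers: 1897×9.81×453 + 2470×9.81×5756 = 1.479×10^8 Pa = 21451 psi
Remaining pressure to be supplied by amphibolite: 7.102×10^8 − 1.479×10^8 = 5.623×10^8 Pa
Additional depth in amphibolite = 5.623×10^8 Pa / (2973 kg/m³ × 9.81 m/s²) = 19278 m
Total depth = 6209 m + 19278 m = 25487 m
= 25.487 km

25.5 km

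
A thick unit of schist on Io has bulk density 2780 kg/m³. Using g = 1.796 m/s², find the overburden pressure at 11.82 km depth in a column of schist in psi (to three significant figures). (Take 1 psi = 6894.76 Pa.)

8560 psi

schist: 2780 kg/m³ × 1.796 m/s² × 11820 m = 5.902×10^7 Pa = 8560 psi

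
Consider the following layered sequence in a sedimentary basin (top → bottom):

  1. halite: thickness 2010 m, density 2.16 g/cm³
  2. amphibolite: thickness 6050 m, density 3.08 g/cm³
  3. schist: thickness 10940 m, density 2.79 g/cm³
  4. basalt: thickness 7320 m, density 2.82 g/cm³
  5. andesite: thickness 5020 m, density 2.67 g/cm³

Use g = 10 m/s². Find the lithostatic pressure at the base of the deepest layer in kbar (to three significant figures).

8.75 kbar

halite: 2160 kg/m³ × 10 m/s² × 2010 m = 4.342×10^7 Pa = 0.4342 kbar
amphibolite: 3080 kg/m³ × 10 m/s² × 6050 m = 1.863×10^8 Pa = 1.863 kbar
schist: 2790 kg/m³ × 10 m/s² × 10940 m = 3.052×10^8 Pa = 3.052 kbar
basalt: 2820 kg/m³ × 10 m/s² × 7320 m = 2.064×10^8 Pa = 2.064 kbar
andesite: 2670 kg/m³ × 10 m/s² × 5020 m = 1.340×10^8 Pa = 1.340 kbar
Total = 0.4342 + 1.863 + 3.052 + 2.064 + 1.340 = 8.7544 kbar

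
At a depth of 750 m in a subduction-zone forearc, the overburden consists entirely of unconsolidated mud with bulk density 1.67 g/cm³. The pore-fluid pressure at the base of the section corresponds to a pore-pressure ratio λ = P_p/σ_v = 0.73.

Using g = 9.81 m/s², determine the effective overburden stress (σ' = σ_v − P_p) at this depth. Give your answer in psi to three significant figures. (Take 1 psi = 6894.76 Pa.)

Overburden (lithostatic) stress σ_v:
unconsolidated mud: 1670 kg/m³ × 9.81 m/s² × 750 m = 1.229×10^7 Pa = 12.29 MPa
Pore pressure P_p = λ·σ_v = 0.73 × 12.29 MPa = 8.970 MPa
Effective stress σ' = σ_v − P_p = 12.29 − 8.970 = 3.3175 MPa = 481.16 psi

481 psi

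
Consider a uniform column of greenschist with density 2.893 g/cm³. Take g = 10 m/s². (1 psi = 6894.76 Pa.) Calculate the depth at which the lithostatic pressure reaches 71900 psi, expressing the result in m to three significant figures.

h = P/(ρg) = 71900 psi / (2893 kg/m³ × 10 m/s²) = 4.957×10^8 Pa / 28930 Pa/m = 17136 m

17100 m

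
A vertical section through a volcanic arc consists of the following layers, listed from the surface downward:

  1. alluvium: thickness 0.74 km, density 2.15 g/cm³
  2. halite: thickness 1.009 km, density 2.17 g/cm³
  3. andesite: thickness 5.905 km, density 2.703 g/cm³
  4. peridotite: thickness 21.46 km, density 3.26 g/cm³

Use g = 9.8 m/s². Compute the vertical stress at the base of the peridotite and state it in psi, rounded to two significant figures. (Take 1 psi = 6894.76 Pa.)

130000 psi

alluvium: 2150 kg/m³ × 9.8 m/s² × 740 m = 1.559×10^7 Pa = 2261 psi
halite: 2170 kg/m³ × 9.8 m/s² × 1009 m = 2.146×10^7 Pa = 3112 psi
andesite: 2703 kg/m³ × 9.8 m/s² × 5905 m = 1.564×10^8 Pa = 22687 psi
peridotite: 3260 kg/m³ × 9.8 m/s² × 21460 m = 6.856×10^8 Pa = 99438 psi
Total = 2261 + 3112 + 22687 + 99438 = 1.2750×10^5 psi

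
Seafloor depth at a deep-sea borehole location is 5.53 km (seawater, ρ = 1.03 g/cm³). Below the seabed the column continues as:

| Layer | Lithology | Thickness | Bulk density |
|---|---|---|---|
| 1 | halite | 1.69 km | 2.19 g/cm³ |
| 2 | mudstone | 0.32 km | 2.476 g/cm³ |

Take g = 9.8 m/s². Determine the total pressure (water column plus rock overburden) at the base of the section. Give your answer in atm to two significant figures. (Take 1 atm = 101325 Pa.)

seawater: 1030 kg/m³ × 9.8 m/s² × 5530 m = 5.582×10^7 Pa = 550.9 atm
halite: 2190 kg/m³ × 9.8 m/s² × 1690 m = 3.627×10^7 Pa = 358.0 atm
mudstone: 2476 kg/m³ × 9.8 m/s² × 320 m = 7.765×10^6 Pa = 76.63 atm
Total = 550.9 + 358.0 + 76.63 = 985.50 atm

990 atm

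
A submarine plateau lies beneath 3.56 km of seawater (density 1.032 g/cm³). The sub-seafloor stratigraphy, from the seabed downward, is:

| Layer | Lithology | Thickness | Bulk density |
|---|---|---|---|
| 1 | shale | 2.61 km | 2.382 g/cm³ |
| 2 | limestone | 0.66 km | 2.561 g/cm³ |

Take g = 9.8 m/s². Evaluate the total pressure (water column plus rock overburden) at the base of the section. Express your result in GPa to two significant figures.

seawater: 1032 kg/m³ × 9.8 m/s² × 3560 m = 3.600×10^7 Pa = 0.03600 GPa
shale: 2382 kg/m³ × 9.8 m/s² × 2610 m = 6.093×10^7 Pa = 0.06093 GPa
limestone: 2561 kg/m³ × 9.8 m/s² × 660 m = 1.656×10^7 Pa = 0.01656 GPa
Total = 0.03600 + 0.06093 + 0.01656 = 0.11350 GPa

0.11 GPa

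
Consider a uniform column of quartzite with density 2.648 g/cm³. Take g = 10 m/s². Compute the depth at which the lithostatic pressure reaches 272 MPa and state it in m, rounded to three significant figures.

h = P/(ρg) = 272 MPa / (2648 kg/m³ × 10 m/s²) = 2.720×10^8 Pa / 26480 Pa/m = 10272 m

10300 m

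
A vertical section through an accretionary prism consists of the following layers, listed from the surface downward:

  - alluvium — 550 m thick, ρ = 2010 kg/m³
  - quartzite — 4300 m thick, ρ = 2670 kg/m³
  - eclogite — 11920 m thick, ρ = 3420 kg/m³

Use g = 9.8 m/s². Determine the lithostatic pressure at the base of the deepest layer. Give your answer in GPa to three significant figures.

alluvium: 2010 kg/m³ × 9.8 m/s² × 550 m = 1.083×10^7 Pa = 0.01083 GPa
quartzite: 2670 kg/m³ × 9.8 m/s² × 4300 m = 1.125×10^8 Pa = 0.1125 GPa
eclogite: 3420 kg/m³ × 9.8 m/s² × 11920 m = 3.995×10^8 Pa = 0.3995 GPa
Total = 0.01083 + 0.1125 + 0.3995 = 0.52286 GPa

0.523 GPa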